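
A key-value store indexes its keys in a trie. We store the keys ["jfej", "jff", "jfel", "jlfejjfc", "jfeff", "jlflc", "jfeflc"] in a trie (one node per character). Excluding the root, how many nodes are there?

19

Insert word by word; a character creates a node only if that edge doesn't already exist:
  "jfej" → 4 new (j, f, e, j)
  "jff" → prefix "jf" already present; 1 new (f)
  "jfel" → prefix "jfe" already present; 1 new (l)
  "jlfejjfc" → prefix "j" already present; 7 new (l, f, e, j, j, f, c)
  "jfeff" → prefix "jfe" already present; 2 new (f, f)
  "jlflc" → prefix "jlf" already present; 2 new (l, c)
  "jfeflc" → prefix "jfef" already present; 2 new (l, c)
Total nodes = 4 + 1 + 1 + 7 + 2 + 2 + 2 = 19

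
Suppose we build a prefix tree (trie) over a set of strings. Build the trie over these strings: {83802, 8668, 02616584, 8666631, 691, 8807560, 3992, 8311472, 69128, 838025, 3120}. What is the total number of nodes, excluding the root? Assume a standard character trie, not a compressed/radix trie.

Count nodes per top-level branch (shared prefixes stored once):
  '0'-branch (02616584): 8 nodes
  '3'-branch (3120, 3992): 7 nodes
  '6'-branch (691, 69128): 5 nodes
  '8'-branch (8311472, 83802, 838025, 8666631, 8668, 8807560): 24 nodes
Sum: 44

44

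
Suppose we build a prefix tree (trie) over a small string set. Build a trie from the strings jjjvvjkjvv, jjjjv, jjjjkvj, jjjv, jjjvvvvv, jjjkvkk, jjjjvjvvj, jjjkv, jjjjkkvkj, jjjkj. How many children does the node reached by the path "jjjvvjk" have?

1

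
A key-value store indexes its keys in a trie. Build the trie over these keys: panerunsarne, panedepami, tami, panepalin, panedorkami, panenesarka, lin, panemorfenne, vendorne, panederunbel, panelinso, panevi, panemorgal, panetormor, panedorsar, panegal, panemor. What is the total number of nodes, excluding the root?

Trace insertions, counting only characters that open a new branch:
  "panerunsarne" → 12 new (p, a, n, e, r, u, n, s, a, r, n, e)
  "panedepami" → prefix "pane" already present; 6 new (d, e, p, a, m, i)
  "tami" → 4 new (t, a, m, i)
  "panepalin" → prefix "pane" already present; 5 new (p, a, l, i, n)
  "panedorkami" → prefix "paned" already present; 6 new (o, r, k, a, m, i)
  "panenesarka" → prefix "pane" already present; 7 new (n, e, s, a, r, k, a)
  "lin" → 3 new (l, i, n)
  "panemorfenne" → prefix "pane" already present; 8 new (m, o, r, f, e, n, n, e)
  "vendorne" → 8 new (v, e, n, d, o, r, n, e)
  "panederunbel" → prefix "panede" already present; 6 new (r, u, n, b, e, l)
  "panelinso" → prefix "pane" already present; 5 new (l, i, n, s, o)
  "panevi" → prefix "pane" already present; 2 new (v, i)
  "panemorgal" → prefix "panemor" already present; 3 new (g, a, l)
  "panetormor" → prefix "pane" already present; 6 new (t, o, r, m, o, r)
  "panedorsar" → prefix "panedor" already present; 3 new (s, a, r)
  "panegal" → prefix "pane" already present; 3 new (g, a, l)
  "panemor" → prefix "panemor" already present; 0 new (none)
Total nodes = 12 + 6 + 4 + 5 + 6 + 7 + 3 + 8 + 8 + 6 + 5 + 2 + 3 + 6 + 3 + 3 + 0 = 87

87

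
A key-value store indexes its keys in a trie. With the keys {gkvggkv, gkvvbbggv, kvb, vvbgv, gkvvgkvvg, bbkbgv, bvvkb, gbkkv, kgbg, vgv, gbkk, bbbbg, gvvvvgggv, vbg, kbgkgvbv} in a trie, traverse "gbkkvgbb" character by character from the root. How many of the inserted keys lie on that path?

2

Check each prefix of "gbkkvgbb" against the stored set — each match is an end-marker on the path.
Prefixes of the query that are stored words: "gbkk", "gbkkv"
Count: 2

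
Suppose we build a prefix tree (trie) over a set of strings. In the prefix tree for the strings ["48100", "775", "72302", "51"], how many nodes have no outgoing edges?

Leaves are exactly the stored words that no other stored word extends.
Those words: "48100", "51", "72302", "775"
Leaf count: 4

4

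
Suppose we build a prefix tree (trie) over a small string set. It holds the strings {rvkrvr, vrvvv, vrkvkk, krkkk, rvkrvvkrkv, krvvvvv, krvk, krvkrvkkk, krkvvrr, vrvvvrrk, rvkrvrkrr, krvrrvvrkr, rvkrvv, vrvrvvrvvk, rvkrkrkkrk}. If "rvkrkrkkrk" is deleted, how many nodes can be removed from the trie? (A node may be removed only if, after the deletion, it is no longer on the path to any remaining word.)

6

Walk "rvkrkrkkrk" from the leaf back toward the root, removing each node that no remaining word uses.
The suffix "krkkrk" (6 nodes) is used only by "rvkrkrkkrk"; the node for "rvkr" still has the child "v", so pruning stops there.
Nodes removed: 6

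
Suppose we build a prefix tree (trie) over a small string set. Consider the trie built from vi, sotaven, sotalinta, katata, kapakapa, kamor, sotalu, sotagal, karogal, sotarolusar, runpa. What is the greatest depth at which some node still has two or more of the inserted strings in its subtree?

5

The deepest shared node is where two words last agree before diverging.
"sotalinta" and "sotalu" agree on "sotal" (5 characters) before diverging; nothing deeper is shared.
Longest shared-prefix length: 5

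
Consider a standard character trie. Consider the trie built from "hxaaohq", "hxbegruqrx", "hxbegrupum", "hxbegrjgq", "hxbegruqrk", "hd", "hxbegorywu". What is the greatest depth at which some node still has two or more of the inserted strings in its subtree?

9

Equivalently: take the maximum, over all pairs, of their longest common prefix length.
"hxbegruqrk" and "hxbegruqrx" agree on "hxbegruqr" (9 characters) before diverging; nothing deeper is shared.
Longest shared-prefix length: 9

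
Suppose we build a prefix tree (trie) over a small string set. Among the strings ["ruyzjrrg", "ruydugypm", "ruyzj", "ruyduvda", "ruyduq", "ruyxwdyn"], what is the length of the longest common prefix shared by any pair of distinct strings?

Equivalently: take the maximum, over all pairs, of their longest common prefix length.
e.g. "ruydugypm" and "ruyduq" share the prefix "ruydu" of length 5; no pair shares a longer one.
Longest shared-prefix length: 5

5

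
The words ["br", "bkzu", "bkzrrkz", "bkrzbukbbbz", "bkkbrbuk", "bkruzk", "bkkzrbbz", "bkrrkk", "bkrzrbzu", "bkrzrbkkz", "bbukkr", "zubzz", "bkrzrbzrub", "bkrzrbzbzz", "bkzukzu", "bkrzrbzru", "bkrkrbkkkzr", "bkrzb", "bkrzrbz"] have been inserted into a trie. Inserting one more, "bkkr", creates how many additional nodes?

1

The longest prefix of "bkkr" already in the trie is "bkk" (length 3).
New nodes needed: |"bkkr"| − 3 = 4 − 3 = 1.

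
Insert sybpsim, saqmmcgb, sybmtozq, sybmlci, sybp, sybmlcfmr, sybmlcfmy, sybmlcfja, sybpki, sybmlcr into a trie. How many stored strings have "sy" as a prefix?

9

Filter for entries beginning with "sy":
Matches: "sybmlcfja", "sybmlcfmr", "sybmlcfmy", "sybmlci", "sybmlcr", "sybmtozq", "sybp", "sybpki", "sybpsim"
Count: 9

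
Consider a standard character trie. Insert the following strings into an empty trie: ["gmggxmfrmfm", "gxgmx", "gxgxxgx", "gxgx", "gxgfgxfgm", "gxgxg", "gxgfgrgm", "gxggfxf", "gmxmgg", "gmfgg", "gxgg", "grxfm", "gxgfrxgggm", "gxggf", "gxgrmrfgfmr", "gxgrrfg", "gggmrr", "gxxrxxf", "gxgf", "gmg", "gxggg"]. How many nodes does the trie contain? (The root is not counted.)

Trace insertions, counting only characters that open a new branch:
  "gmggxmfrmfm" → 11 new (g, m, g, g, x, m, f, r, m, f, m)
  "gxgmx" → prefix "g" already present; 4 new (x, g, m, x)
  "gxgxxgx" → prefix "gxg" already present; 4 new (x, x, g, x)
  "gxgx" → prefix "gxgx" already present; 0 new (none)
  "gxgfgxfgm" → prefix "gxg" already present; 6 new (f, g, x, f, g, m)
  "gxgxg" → prefix "gxgx" already present; 1 new (g)
  "gxgfgrgm" → prefix "gxgfg" already present; 3 new (r, g, m)
  "gxggfxf" → prefix "gxg" already present; 4 new (g, f, x, f)
  "gmxmgg" → prefix "gm" already present; 4 new (x, m, g, g)
  "gmfgg" → prefix "gm" already present; 3 new (f, g, g)
  "gxgg" → prefix "gxgg" already present; 0 new (none)
  "grxfm" → prefix "g" already present; 4 new (r, x, f, m)
  "gxgfrxgggm" → prefix "gxgf" already present; 6 new (r, x, g, g, g, m)
  "gxggf" → prefix "gxggf" already present; 0 new (none)
  "gxgrmrfgfmr" → prefix "gxg" already present; 8 new (r, m, r, f, g, f, m, r)
  "gxgrrfg" → prefix "gxgr" already present; 3 new (r, f, g)
  "gggmrr" → prefix "g" already present; 5 new (g, g, m, r, r)
  "gxxrxxf" → prefix "gx" already present; 5 new (x, r, x, x, f)
  "gxgf" → prefix "gxgf" already present; 0 new (none)
  "gmg" → prefix "gmg" already present; 0 new (none)
  "gxggg" → prefix "gxgg" already present; 1 new (g)
Total nodes = 11 + 4 + 4 + 0 + 6 + 1 + 3 + 4 + 4 + 3 + 0 + 4 + 6 + 0 + 8 + 3 + 5 + 5 + 0 + 0 + 1 = 72

72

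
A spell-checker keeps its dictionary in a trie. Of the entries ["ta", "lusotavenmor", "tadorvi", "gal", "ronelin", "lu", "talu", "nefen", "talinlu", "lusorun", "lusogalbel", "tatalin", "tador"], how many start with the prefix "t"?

Walk to "t"; the words in its subtree are exactly those with that prefix.
Matches: "ta", "tador", "tadorvi", "talinlu", "talu", "tatalin"
Count: 6

6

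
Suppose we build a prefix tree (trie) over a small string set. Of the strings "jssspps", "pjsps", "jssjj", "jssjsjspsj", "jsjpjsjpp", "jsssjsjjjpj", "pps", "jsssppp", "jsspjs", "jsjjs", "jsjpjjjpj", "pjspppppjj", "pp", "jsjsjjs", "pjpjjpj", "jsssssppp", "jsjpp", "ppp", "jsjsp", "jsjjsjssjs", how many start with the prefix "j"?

14

Filter for entries beginning with "j":
Words under "j": jsjjs, jsjjsjssjs, jsjpjjjpj, jsjpjsjpp, jsjpp, jsjsjjs, jsjsp, jssjj, jssjsjspsj, jsspjs, jsssjsjjjpj, jsssppp, jssspps, jsssssppp
Count: 14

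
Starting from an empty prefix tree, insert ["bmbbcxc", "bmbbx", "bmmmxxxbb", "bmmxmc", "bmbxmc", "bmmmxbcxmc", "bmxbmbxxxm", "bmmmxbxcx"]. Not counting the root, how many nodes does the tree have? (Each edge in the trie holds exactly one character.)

Trie structure (* marks end of a word):
(root)
└─ b
   └─ m
      ├─ b
      │  ├─ b
      │  │  ├─ c
      │  │  │  └─ x
      │  │  │     └─ c *
      │  │  └─ x *
      │  └─ x
      │     └─ m
      │        └─ c *
      ├─ m
      │  ├─ m
      │  │  └─ x
      │  │     ├─ b
      │  │     │  ├─ c
      │  │     │  │  └─ x
      │  │     │  │     └─ m
      │  │     │  │        └─ c *
      │  │     │  └─ x
      │  │     │     └─ c
      │  │     │        └─ x *
      │  │     └─ x
      │  │        └─ x
      │  │           └─ b
      │  │              └─ b *
      │  └─ x
      │     └─ m
      │        └─ c *
      └─ x
         └─ b
            └─ m
               └─ b
                  └─ x
                     └─ x
                        └─ x
                           └─ m *
Counting every labelled node above: 37.

37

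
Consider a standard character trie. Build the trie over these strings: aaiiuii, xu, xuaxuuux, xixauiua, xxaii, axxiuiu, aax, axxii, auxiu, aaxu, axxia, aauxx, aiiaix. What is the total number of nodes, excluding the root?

48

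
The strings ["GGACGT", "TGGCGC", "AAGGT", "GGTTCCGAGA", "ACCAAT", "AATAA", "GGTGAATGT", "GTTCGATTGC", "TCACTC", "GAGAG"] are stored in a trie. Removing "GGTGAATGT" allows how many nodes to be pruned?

A node on "GGTGAATGT"'s path can go only if nothing else ends at it or branches off below it.
The suffix "GAATGT" (6 nodes) is used only by "GGTGAATGT"; the node for "GGT" still has the child "T", so pruning stops there.
Nodes removed: 6

6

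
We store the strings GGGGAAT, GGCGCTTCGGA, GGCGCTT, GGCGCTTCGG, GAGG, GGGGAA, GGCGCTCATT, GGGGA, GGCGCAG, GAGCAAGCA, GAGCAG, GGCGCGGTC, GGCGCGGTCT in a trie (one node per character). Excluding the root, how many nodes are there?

Trie structure (* marks end of a word):
(root)
└─ G
   ├─ A
   │  └─ G
   │     ├─ C
   │     │  └─ A
   │     │     ├─ A
   │     │     │  └─ G
   │     │     │     └─ C
   │     │     │        └─ A *
   │     │     └─ G *
   │     └─ G *
   └─ G
      ├─ C
      │  └─ G
      │     └─ C
      │        ├─ A
      │        │  └─ G *
      │        ├─ G
      │        │  └─ G
      │        │     └─ T
      │        │        └─ C *
      │        │           └─ T *
      │        └─ T
      │           ├─ C
      │           │  └─ A
      │           │     └─ T
      │           │        └─ T *
      │           └─ T *
      │              └─ C
      │                 └─ G
      │                    └─ G *
      │                       └─ A *
      └─ G
         └─ G
            └─ A *
               └─ A *
                  └─ T *
Counting every labelled node above: 37.

37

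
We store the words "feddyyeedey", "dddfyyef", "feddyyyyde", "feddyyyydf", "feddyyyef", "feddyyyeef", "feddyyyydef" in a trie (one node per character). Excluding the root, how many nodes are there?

29

Trie structure (* marks end of a word):
(root)
├─ d
│  └─ d
│     └─ d
│        └─ f
│           └─ y
│              └─ y
│                 └─ e
│                    └─ f *
└─ f
   └─ e
      └─ d
         └─ d
            └─ y
               └─ y
                  ├─ e
                  │  └─ e
                  │     └─ d
                  │        └─ e
                  │           └─ y *
                  └─ y
                     ├─ e
                     │  ├─ e
                     │  │  └─ f *
                     │  └─ f *
                     └─ y
                        └─ d
                           ├─ e *
                           │  └─ f *
                           └─ f *
Counting every labelled node above: 29.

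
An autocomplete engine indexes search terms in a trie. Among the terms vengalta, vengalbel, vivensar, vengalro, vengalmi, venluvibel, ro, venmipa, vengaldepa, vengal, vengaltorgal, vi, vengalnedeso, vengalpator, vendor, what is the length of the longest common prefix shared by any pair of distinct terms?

7

The deepest shared node is where two words last agree before diverging.
"vengalta" and "vengaltorgal" agree on "vengalt" (7 characters) before diverging; nothing deeper is shared.
Longest shared-prefix length: 7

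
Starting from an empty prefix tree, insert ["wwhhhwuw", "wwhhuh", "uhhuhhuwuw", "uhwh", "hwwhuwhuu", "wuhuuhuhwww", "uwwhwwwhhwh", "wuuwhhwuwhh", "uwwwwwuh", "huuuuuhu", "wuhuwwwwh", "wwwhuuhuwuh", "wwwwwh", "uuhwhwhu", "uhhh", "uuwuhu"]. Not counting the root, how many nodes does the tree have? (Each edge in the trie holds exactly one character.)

For each word, the new-node count is its length minus the longest prefix already in the trie:
  "wwhhhwuw" → 8 new (w, w, h, h, h, w, u, w)
  "wwhhuh" → prefix "wwhh" already present; 2 new (u, h)
  "uhhuhhuwuw" → 10 new (u, h, h, u, h, h, u, w, u, w)
  "uhwh" → prefix "uh" already present; 2 new (w, h)
  "hwwhuwhuu" → 9 new (h, w, w, h, u, w, h, u, u)
  "wuhuuhuhwww" → prefix "w" already present; 10 new (u, h, u, u, h, u, h, w, w, w)
  "uwwhwwwhhwh" → prefix "u" already present; 10 new (w, w, h, w, w, w, h, h, w, h)
  "wuuwhhwuwhh" → prefix "wu" already present; 9 new (u, w, h, h, w, u, w, h, h)
  "uwwwwwuh" → prefix "uww" already present; 5 new (w, w, w, u, h)
  "huuuuuhu" → prefix "h" already present; 7 new (u, u, u, u, u, h, u)
  "wuhuwwwwh" → prefix "wuhu" already present; 5 new (w, w, w, w, h)
  "wwwhuuhuwuh" → prefix "ww" already present; 9 new (w, h, u, u, h, u, w, u, h)
  "wwwwwh" → prefix "www" already present; 3 new (w, w, h)
  "uuhwhwhu" → prefix "u" already present; 7 new (u, h, w, h, w, h, u)
  "uhhh" → prefix "uhh" already present; 1 new (h)
  "uuwuhu" → prefix "uu" already present; 4 new (w, u, h, u)
Total nodes = 8 + 2 + 10 + 2 + 9 + 10 + 10 + 9 + 5 + 7 + 5 + 9 + 3 + 7 + 1 + 4 = 101

101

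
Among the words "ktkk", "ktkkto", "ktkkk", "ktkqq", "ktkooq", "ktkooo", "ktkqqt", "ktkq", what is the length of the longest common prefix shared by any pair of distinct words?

5

Equivalently: take the maximum, over all pairs, of their longest common prefix length.
e.g. "ktkooo" and "ktkooq" share the prefix "ktkoo" of length 5; no pair shares a longer one.
Longest shared-prefix length: 5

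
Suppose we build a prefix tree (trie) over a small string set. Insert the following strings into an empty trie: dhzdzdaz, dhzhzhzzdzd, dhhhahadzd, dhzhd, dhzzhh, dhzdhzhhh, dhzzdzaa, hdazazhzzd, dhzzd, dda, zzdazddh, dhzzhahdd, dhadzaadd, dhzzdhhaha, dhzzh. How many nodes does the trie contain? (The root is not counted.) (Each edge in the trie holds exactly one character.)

73

Trace insertions, counting only characters that open a new branch:
  "dhzdzdaz" → 8 new (d, h, z, d, z, d, a, z)
  "dhzhzhzzdzd" → prefix "dhz" already present; 8 new (h, z, h, z, z, d, z, d)
  "dhhhahadzd" → prefix "dh" already present; 8 new (h, h, a, h, a, d, z, d)
  "dhzhd" → prefix "dhzh" already present; 1 new (d)
  "dhzzhh" → prefix "dhz" already present; 3 new (z, h, h)
  "dhzdhzhhh" → prefix "dhzd" already present; 5 new (h, z, h, h, h)
  "dhzzdzaa" → prefix "dhzz" already present; 4 new (d, z, a, a)
  "hdazazhzzd" → 10 new (h, d, a, z, a, z, h, z, z, d)
  "dhzzd" → prefix "dhzzd" already present; 0 new (none)
  "dda" → prefix "d" already present; 2 new (d, a)
  "zzdazddh" → 8 new (z, z, d, a, z, d, d, h)
  "dhzzhahdd" → prefix "dhzzh" already present; 4 new (a, h, d, d)
  "dhadzaadd" → prefix "dh" already present; 7 new (a, d, z, a, a, d, d)
  "dhzzdhhaha" → prefix "dhzzd" already present; 5 new (h, h, a, h, a)
  "dhzzh" → prefix "dhzzh" already present; 0 new (none)
Total nodes = 8 + 8 + 8 + 1 + 3 + 5 + 4 + 10 + 0 + 2 + 8 + 4 + 7 + 5 + 0 = 73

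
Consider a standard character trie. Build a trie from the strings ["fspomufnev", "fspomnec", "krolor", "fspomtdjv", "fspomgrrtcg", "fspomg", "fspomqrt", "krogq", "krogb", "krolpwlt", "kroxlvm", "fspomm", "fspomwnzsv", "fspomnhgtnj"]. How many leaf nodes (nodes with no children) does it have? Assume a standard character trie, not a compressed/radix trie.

Leaves are exactly the stored words that no other stored word extends.
Those words: "fspomgrrtcg", "fspomm", "fspomnec", "fspomnhgtnj", "fspomqrt", "fspomtdjv", "fspomufnev", "fspomwnzsv", "krogb", "krogq", "krolor", "krolpwlt", "kroxlvm"
Leaf count: 13

13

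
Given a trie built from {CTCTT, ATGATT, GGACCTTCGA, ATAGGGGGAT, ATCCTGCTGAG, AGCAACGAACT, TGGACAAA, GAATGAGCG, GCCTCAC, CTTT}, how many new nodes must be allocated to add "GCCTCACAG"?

2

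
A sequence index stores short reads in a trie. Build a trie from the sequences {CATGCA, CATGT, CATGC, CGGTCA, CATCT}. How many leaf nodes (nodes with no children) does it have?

Leaves are exactly the stored words that no other stored word extends.
Those words: "CATCT", "CATGCA", "CATGT", "CGGTCA"
Leaf count: 4

4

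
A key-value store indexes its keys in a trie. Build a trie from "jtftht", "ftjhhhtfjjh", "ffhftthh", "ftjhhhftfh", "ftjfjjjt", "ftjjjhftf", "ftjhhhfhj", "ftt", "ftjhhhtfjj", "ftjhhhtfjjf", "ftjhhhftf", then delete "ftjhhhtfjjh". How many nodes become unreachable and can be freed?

1

A node on "ftjhhhtfjjh"'s path can go only if nothing else ends at it or branches off below it.
The suffix "h" (1 node) is used only by "ftjhhhtfjjh"; the node for "ftjhhhtfjj" still has the child "f", so pruning stops there.
Nodes removed: 1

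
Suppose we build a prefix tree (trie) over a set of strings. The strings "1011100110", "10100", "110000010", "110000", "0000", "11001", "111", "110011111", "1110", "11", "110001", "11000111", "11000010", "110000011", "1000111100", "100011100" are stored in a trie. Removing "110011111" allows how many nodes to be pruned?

After clearing the end-marker at "110011111", prune upward until reaching a node still needed by another word.
The suffix "1111" (4 nodes) is used only by "110011111"; "11001" is itself a stored word, so pruning stops there.
Nodes removed: 4

4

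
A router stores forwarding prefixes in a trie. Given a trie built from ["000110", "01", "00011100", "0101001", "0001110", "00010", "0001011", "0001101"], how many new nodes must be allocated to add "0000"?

1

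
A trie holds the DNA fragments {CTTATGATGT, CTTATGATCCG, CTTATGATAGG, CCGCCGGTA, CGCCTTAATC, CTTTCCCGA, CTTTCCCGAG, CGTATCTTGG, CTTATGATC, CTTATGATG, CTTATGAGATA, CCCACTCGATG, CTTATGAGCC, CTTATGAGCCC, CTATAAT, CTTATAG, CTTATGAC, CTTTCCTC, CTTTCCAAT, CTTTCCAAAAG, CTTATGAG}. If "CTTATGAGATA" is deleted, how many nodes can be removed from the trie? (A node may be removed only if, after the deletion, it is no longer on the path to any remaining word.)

Walk "CTTATGAGATA" from the leaf back toward the root, removing each node that no remaining word uses.
The suffix "ATA" (3 nodes) is used only by "CTTATGAGATA"; the node for "CTTATGAG" still has the child "C", so pruning stops there.
Nodes removed: 3

3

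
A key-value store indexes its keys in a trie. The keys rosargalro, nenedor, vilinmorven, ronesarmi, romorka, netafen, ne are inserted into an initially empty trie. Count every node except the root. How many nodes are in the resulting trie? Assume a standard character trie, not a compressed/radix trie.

For each word, the new-node count is its length minus the longest prefix already in the trie:
  "rosargalro" → 10 new (r, o, s, a, r, g, a, l, r, o)
  "nenedor" → 7 new (n, e, n, e, d, o, r)
  "vilinmorven" → 11 new (v, i, l, i, n, m, o, r, v, e, n)
  "ronesarmi" → prefix "ro" already present; 7 new (n, e, s, a, r, m, i)
  "romorka" → prefix "ro" already present; 5 new (m, o, r, k, a)
  "netafen" → prefix "ne" already present; 5 new (t, a, f, e, n)
  "ne" → prefix "ne" already present; 0 new (none)
Total nodes = 10 + 7 + 11 + 7 + 5 + 5 + 0 = 45

45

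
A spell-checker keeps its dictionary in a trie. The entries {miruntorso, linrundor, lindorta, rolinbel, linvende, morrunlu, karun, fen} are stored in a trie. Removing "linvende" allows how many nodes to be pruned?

Walk "linvende" from the leaf back toward the root, removing each node that no remaining word uses.
The suffix "vende" (5 nodes) is used only by "linvende"; the node for "lin" still has the child "r", so pruning stops there.
Nodes removed: 5

5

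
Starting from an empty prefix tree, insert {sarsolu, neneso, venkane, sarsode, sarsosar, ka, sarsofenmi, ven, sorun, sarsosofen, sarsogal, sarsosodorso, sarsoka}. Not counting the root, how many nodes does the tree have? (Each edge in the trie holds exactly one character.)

Count nodes per top-level branch (shared prefixes stored once):
  'k'-branch (ka): 2 nodes
  'n'-branch (neneso): 6 nodes
  's'-branch (sarsode, sarsofenmi, sarsogal, sarsoka, sarsolu, sarsosar, sarsosodorso, sarsosofen, sorun): 35 nodes
  'v'-branch (ven, venkane): 7 nodes
Sum: 50

50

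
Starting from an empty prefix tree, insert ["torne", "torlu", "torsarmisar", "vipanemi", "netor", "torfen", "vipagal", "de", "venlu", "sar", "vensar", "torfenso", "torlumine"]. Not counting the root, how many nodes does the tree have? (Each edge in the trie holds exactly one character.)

Count nodes per top-level branch (shared prefixes stored once):
  'd'-branch (de): 2 nodes
  'n'-branch (netor): 5 nodes
  's'-branch (sar): 3 nodes
  't'-branch (torfen, torfenso, torlu, torlumine, torne, torsarmisar): 24 nodes
  'v'-branch (venlu, vensar, vipagal, vipanemi): 18 nodes
Sum: 52

52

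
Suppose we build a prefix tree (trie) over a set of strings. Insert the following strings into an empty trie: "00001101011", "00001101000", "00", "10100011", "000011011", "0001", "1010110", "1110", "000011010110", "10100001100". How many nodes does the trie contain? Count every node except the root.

Trie structure (* marks end of a word):
(root)
├─ 0
│  └─ 0 *
│     └─ 0
│        ├─ 0
│        │  └─ 1
│        │     └─ 1
│        │        └─ 0
│        │           └─ 1
│        │              ├─ 0
│        │              │  ├─ 0
│        │              │  │  └─ 0 *
│        │              │  └─ 1
│        │              │     └─ 1 *
│        │              │        └─ 0 *
│        │              └─ 1 *
│        └─ 1 *
└─ 1
   ├─ 0
   │  └─ 1
   │     └─ 0
   │        ├─ 0
   │        │  └─ 0
   │        │     ├─ 0
   │        │     │  └─ 1
   │        │     │     └─ 1
   │        │     │        └─ 0
   │        │     │           └─ 0 *
   │        │     └─ 1
   │        │        └─ 1 *
   │        └─ 1
   │           └─ 1
   │              └─ 0 *
   └─ 1
      └─ 1
         └─ 0 *
Counting every labelled node above: 35.

35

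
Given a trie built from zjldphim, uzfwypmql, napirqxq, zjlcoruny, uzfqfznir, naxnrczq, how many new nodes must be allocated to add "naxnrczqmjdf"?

Walking "naxnrczqmjdf" from the root, the first 8 characters ("naxnrczq") follow existing edges; "m" is the first miss.
So 12 − 8 = 4 new nodes.

4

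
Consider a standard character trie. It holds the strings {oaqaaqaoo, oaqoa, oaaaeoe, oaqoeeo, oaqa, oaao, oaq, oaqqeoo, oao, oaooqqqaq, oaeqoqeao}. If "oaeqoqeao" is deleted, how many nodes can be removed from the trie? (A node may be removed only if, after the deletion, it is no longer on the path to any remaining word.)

Walk "oaeqoqeao" from the leaf back toward the root, removing each node that no remaining word uses.
The suffix "eqoqeao" (7 nodes) is used only by "oaeqoqeao"; the node for "oa" still has the child "q", so pruning stops there.
Nodes removed: 7

7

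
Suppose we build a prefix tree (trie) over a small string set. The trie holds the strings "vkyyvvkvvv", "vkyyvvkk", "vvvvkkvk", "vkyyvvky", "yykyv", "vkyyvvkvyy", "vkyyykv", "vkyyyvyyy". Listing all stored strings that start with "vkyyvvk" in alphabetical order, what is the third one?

vkyyvvkvyy

Words with prefix "vkyyvvk", in lexicographic order: "vkyyvvkk", "vkyyvvkvvv", "vkyyvvkvyy", "vkyyvvky"
The 3rd is vkyyvvkvyy.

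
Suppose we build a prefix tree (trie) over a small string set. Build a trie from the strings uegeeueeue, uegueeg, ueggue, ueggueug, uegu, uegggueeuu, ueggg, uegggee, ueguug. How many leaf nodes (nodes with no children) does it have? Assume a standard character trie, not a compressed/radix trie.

Leaves are exactly the stored words that no other stored word extends.
Those words: "uegeeueeue", "uegggee", "uegggueeuu", "ueggueug", "uegueeg", "ueguug"
Leaf count: 6

6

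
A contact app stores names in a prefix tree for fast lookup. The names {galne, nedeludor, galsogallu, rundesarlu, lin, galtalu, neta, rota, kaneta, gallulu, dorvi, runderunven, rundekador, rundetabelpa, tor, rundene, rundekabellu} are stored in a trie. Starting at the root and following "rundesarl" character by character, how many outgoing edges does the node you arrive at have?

1

Walk "rundesarl" from the root, arriving at one node.
Characters that immediately follow "rundesarl" among the stored strings: {u}.
That node has 1 child edge.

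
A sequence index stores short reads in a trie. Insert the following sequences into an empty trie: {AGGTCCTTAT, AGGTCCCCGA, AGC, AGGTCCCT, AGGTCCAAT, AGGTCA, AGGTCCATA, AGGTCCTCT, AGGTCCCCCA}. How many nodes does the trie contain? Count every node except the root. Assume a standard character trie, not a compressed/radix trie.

Insert word by word; a character creates a node only if that edge doesn't already exist:
  "AGGTCCTTAT" → 10 new (A, G, G, T, C, C, T, T, A, T)
  "AGGTCCCCGA" → prefix "AGGTCC" already present; 4 new (C, C, G, A)
  "AGC" → prefix "AG" already present; 1 new (C)
  "AGGTCCCT" → prefix "AGGTCCC" already present; 1 new (T)
  "AGGTCCAAT" → prefix "AGGTCC" already present; 3 new (A, A, T)
  "AGGTCA" → prefix "AGGTC" already present; 1 new (A)
  "AGGTCCATA" → prefix "AGGTCCA" already present; 2 new (T, A)
  "AGGTCCTCT" → prefix "AGGTCCT" already present; 2 new (C, T)
  "AGGTCCCCCA" → prefix "AGGTCCCC" already present; 2 new (C, A)
Total nodes = 10 + 4 + 1 + 1 + 3 + 1 + 2 + 2 + 2 = 26

26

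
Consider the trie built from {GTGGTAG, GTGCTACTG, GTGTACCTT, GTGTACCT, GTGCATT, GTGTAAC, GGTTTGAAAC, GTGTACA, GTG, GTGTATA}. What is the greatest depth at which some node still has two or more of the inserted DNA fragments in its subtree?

Equivalently: take the maximum, over all pairs, of their longest common prefix length.
"GTGTACCT" and "GTGTACCTT" agree on "GTGTACCT" (8 characters) before diverging; nothing deeper is shared.
Longest shared-prefix length: 8

8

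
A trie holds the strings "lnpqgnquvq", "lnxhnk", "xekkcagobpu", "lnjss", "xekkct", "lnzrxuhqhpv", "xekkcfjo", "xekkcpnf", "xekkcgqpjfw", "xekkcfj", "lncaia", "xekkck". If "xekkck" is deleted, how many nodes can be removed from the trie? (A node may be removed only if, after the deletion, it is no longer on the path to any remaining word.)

1

A node on "xekkck"'s path can go only if nothing else ends at it or branches off below it.
The suffix "k" (1 node) is used only by "xekkck"; the node for "xekkc" still has the child "a", so pruning stops there.
Nodes removed: 1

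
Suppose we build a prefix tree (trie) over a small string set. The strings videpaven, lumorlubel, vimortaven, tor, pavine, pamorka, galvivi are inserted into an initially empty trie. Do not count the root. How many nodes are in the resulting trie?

Count nodes per top-level branch (shared prefixes stored once):
  'g'-branch (galvivi): 7 nodes
  'l'-branch (lumorlubel): 10 nodes
  'p'-branch (pamorka, pavine): 11 nodes
  't'-branch (tor): 3 nodes
  'v'-branch (videpaven, vimortaven): 17 nodes
Sum: 48

48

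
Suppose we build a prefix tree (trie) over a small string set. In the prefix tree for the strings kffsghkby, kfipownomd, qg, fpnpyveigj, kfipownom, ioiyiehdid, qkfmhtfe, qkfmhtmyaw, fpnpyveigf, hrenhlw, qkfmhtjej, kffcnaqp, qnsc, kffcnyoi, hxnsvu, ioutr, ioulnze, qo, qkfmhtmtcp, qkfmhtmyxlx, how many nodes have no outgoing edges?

A leaf is a node with no children — equivalently, the end of a word that is not a proper prefix of any other stored word.
Those words: "fpnpyveigf", "fpnpyveigj", "hrenhlw", "hxnsvu", "ioiyiehdid", "ioulnze", "ioutr", "kffcnaqp", "kffcnyoi", "kffsghkby", "kfipownomd", "qg", "qkfmhtfe", "qkfmhtjej", "qkfmhtmtcp", "qkfmhtmyaw", "qkfmhtmyxlx", "qnsc", "qo"
Leaf count: 19

19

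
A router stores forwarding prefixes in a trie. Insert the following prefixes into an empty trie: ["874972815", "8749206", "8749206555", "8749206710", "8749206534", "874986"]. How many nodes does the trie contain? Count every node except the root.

Trie structure (* marks end of a word):
(root)
└─ 8
   └─ 7
      └─ 4
         └─ 9
            ├─ 2
            │  └─ 0
            │     └─ 6 *
            │        ├─ 5
            │        │  ├─ 3
            │        │  │  └─ 4 *
            │        │  └─ 5
            │        │     └─ 5 *
            │        └─ 7
            │           └─ 1
            │              └─ 0 *
            ├─ 7
            │  └─ 2
            │     └─ 8
            │        └─ 1
            │           └─ 5 *
            └─ 8
               └─ 6 *
Counting every labelled node above: 22.

22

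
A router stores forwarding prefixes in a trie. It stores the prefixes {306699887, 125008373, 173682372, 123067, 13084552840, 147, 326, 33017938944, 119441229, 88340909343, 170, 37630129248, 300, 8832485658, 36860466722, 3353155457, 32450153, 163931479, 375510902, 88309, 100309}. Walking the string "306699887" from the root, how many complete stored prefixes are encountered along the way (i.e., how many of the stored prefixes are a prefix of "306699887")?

1

Check each prefix of "306699887" against the stored set — each match is an end-marker on the path.
Prefixes of the query that are stored words: "306699887"
Count: 1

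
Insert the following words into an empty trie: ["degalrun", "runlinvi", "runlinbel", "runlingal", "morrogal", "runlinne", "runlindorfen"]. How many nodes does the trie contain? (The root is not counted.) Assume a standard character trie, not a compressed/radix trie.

Trie structure (* marks end of a word):
(root)
├─ d
│  └─ e
│     └─ g
│        └─ a
│           └─ l
│              └─ r
│                 └─ u
│                    └─ n *
├─ m
│  └─ o
│     └─ r
│        └─ r
│           └─ o
│              └─ g
│                 └─ a
│                    └─ l *
└─ r
   └─ u
      └─ n
         └─ l
            └─ i
               └─ n
                  ├─ b
                  │  └─ e
                  │     └─ l *
                  ├─ d
                  │  └─ o
                  │     └─ r
                  │        └─ f
                  │           └─ e
                  │              └─ n *
                  ├─ g
                  │  └─ a
                  │     └─ l *
                  ├─ n
                  │  └─ e *
                  └─ v
                     └─ i *
Counting every labelled node above: 38.

38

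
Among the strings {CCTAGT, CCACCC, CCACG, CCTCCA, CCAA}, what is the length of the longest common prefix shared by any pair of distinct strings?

Equivalently: take the maximum, over all pairs, of their longest common prefix length.
"CCACCC" and "CCACG" agree on "CCAC" (4 characters) before diverging; nothing deeper is shared.
Longest shared-prefix length: 4

4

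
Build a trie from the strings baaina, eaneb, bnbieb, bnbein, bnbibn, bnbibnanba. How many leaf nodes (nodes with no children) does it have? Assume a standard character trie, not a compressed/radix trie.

Leaves are exactly the stored words that no other stored word extends.
Those words: "baaina", "bnbein", "bnbibnanba", "bnbieb", "eaneb"
Leaf count: 5

5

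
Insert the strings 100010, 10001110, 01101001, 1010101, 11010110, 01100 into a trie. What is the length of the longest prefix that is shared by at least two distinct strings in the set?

5

The deepest shared node is where two words last agree before diverging.
"100010" and "10001110" agree on "10001" (5 characters) before diverging; nothing deeper is shared.
Longest shared-prefix length: 5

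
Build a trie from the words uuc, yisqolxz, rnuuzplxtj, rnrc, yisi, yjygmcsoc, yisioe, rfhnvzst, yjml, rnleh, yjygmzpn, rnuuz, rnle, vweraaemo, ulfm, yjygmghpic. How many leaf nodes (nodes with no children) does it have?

A leaf is a node with no children — equivalently, the end of a word that is not a proper prefix of any other stored word.
Those words: "rfhnvzst", "rnleh", "rnrc", "rnuuzplxtj", "ulfm", "uuc", "vweraaemo", "yisioe", "yisqolxz", "yjml", "yjygmcsoc", "yjygmghpic", "yjygmzpn"
Leaf count: 13

13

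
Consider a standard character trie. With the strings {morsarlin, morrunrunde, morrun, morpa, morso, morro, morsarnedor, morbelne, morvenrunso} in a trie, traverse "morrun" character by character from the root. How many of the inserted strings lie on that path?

1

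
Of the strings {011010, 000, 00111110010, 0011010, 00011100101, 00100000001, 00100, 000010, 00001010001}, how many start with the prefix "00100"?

Walk to "00100"; the words in its subtree are exactly those with that prefix.
Words under "00100": 00100, 00100000001
Count: 2

2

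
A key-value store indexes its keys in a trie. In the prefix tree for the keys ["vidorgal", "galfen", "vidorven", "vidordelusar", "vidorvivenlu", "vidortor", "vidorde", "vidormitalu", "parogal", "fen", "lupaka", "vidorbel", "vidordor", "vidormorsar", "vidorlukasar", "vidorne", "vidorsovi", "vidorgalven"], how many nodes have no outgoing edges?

Leaves are exactly the stored words that no other stored word extends.
Those words: "fen", "galfen", "lupaka", "parogal", "vidorbel", "vidordelusar", "vidordor", "vidorgalven", "vidorlukasar", "vidormitalu", "vidormorsar", "vidorne", "vidorsovi", "vidortor", "vidorven", "vidorvivenlu"
Leaf count: 16

16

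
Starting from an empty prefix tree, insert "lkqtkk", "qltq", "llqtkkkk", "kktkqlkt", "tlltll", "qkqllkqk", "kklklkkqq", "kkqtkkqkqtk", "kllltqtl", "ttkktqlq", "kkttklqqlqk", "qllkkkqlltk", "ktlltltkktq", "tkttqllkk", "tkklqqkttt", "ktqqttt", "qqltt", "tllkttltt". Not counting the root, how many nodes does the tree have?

126

Insert word by word; a character creates a node only if that edge doesn't already exist:
  "lkqtkk" → 6 new (l, k, q, t, k, k)
  "qltq" → 4 new (q, l, t, q)
  "llqtkkkk" → prefix "l" already present; 7 new (l, q, t, k, k, k, k)
  "kktkqlkt" → 8 new (k, k, t, k, q, l, k, t)
  "tlltll" → 6 new (t, l, l, t, l, l)
  "qkqllkqk" → prefix "q" already present; 7 new (k, q, l, l, k, q, k)
  "kklklkkqq" → prefix "kk" already present; 7 new (l, k, l, k, k, q, q)
  "kkqtkkqkqtk" → prefix "kk" already present; 9 new (q, t, k, k, q, k, q, t, k)
  "kllltqtl" → prefix "k" already present; 7 new (l, l, l, t, q, t, l)
  "ttkktqlq" → prefix "t" already present; 7 new (t, k, k, t, q, l, q)
  "kkttklqqlqk" → prefix "kkt" already present; 8 new (t, k, l, q, q, l, q, k)
  "qllkkkqlltk" → prefix "ql" already present; 9 new (l, k, k, k, q, l, l, t, k)
  "ktlltltkktq" → prefix "k" already present; 10 new (t, l, l, t, l, t, k, k, t, q)
  "tkttqllkk" → prefix "t" already present; 8 new (k, t, t, q, l, l, k, k)
  "tkklqqkttt" → prefix "tk" already present; 8 new (k, l, q, q, k, t, t, t)
  "ktqqttt" → prefix "kt" already present; 5 new (q, q, t, t, t)
  "qqltt" → prefix "q" already present; 4 new (q, l, t, t)
  "tllkttltt" → prefix "tll" already present; 6 new (k, t, t, l, t, t)
Total nodes = 6 + 4 + 7 + 8 + 6 + 7 + 7 + 9 + 7 + 7 + 8 + 9 + 10 + 8 + 8 + 5 + 4 + 6 = 126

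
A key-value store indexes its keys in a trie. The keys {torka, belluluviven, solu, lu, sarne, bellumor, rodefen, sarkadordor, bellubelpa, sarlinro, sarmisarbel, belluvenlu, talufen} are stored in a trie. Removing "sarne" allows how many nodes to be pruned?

A node on "sarne"'s path can go only if nothing else ends at it or branches off below it.
The suffix "ne" (2 nodes) is used only by "sarne"; the node for "sar" still has the child "k", so pruning stops there.
Nodes removed: 2

2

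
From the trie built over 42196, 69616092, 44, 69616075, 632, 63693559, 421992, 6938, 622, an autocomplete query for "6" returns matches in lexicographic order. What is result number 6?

69616092

Filter for "6…" and sort: "622", "632", "63693559", "6938", "69616075", "69616092"
The 6th is 69616092.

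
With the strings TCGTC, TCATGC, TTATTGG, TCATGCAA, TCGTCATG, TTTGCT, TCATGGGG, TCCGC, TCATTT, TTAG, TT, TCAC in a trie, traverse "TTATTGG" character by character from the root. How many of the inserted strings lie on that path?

2

Check each prefix of "TTATTGG" against the stored set — each match is an end-marker on the path.
Prefixes of the query that are stored words: "TT", "TTATTGG"
Count: 2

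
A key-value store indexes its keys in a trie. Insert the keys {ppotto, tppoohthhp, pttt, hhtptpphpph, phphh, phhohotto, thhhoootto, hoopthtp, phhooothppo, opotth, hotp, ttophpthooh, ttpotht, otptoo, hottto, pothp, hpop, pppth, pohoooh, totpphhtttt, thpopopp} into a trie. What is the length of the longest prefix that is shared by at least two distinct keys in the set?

Equivalently: take the maximum, over all pairs, of their longest common prefix length.
e.g. "phhohotto" and "phhooothppo" share the prefix "phho" of length 4; no pair shares a longer one.
Longest shared-prefix length: 4

4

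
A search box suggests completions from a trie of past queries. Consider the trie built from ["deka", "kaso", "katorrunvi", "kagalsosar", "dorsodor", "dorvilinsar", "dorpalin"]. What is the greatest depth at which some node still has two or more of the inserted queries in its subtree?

3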